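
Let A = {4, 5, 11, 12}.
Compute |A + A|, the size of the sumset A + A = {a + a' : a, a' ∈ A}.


A + A = {a + a' : a, a' ∈ A}; |A| = 4.
General bounds: 2|A| - 1 ≤ |A + A| ≤ |A|(|A|+1)/2, i.e. 7 ≤ |A + A| ≤ 10.
Lower bound 2|A|-1 is attained iff A is an arithmetic progression.
Enumerate sums a + a' for a ≤ a' (symmetric, so this suffices):
a = 4: 4+4=8, 4+5=9, 4+11=15, 4+12=16
a = 5: 5+5=10, 5+11=16, 5+12=17
a = 11: 11+11=22, 11+12=23
a = 12: 12+12=24
Distinct sums: {8, 9, 10, 15, 16, 17, 22, 23, 24}
|A + A| = 9

|A + A| = 9


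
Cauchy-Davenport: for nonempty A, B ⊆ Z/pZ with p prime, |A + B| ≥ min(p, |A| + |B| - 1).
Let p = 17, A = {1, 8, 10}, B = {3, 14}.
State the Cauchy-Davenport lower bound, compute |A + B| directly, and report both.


Cauchy-Davenport: |A + B| ≥ min(p, |A| + |B| - 1) for A, B nonempty in Z/pZ.
|A| = 3, |B| = 2, p = 17.
CD lower bound = min(17, 3 + 2 - 1) = min(17, 4) = 4.
Compute A + B mod 17 directly:
a = 1: 1+3=4, 1+14=15
a = 8: 8+3=11, 8+14=5
a = 10: 10+3=13, 10+14=7
A + B = {4, 5, 7, 11, 13, 15}, so |A + B| = 6.
Verify: 6 ≥ 4? Yes ✓.

CD lower bound = 4, actual |A + B| = 6.


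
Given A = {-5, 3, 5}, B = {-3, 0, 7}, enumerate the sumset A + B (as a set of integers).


A + B = {a + b : a ∈ A, b ∈ B}.
Enumerate all |A|·|B| = 3·3 = 9 pairs (a, b) and collect distinct sums.
a = -5: -5+-3=-8, -5+0=-5, -5+7=2
a = 3: 3+-3=0, 3+0=3, 3+7=10
a = 5: 5+-3=2, 5+0=5, 5+7=12
Collecting distinct sums: A + B = {-8, -5, 0, 2, 3, 5, 10, 12}
|A + B| = 8

A + B = {-8, -5, 0, 2, 3, 5, 10, 12}


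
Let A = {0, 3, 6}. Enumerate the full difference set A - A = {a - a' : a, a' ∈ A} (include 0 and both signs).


A - A = {a - a' : a, a' ∈ A}.
Compute a - a' for each ordered pair (a, a'):
a = 0: 0-0=0, 0-3=-3, 0-6=-6
a = 3: 3-0=3, 3-3=0, 3-6=-3
a = 6: 6-0=6, 6-3=3, 6-6=0
Collecting distinct values (and noting 0 appears from a-a):
A - A = {-6, -3, 0, 3, 6}
|A - A| = 5

A - A = {-6, -3, 0, 3, 6}


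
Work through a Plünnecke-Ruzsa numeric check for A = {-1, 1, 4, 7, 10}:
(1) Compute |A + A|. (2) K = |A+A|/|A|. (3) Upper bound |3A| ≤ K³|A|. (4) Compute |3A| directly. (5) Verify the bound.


|A| = 5.
Step 1: Compute A + A by enumerating all 25 pairs.
A + A = {-2, 0, 2, 3, 5, 6, 8, 9, 11, 14, 17, 20}, so |A + A| = 12.
Step 2: Doubling constant K = |A + A|/|A| = 12/5 = 12/5 ≈ 2.4000.
Step 3: Plünnecke-Ruzsa gives |3A| ≤ K³·|A| = (2.4000)³ · 5 ≈ 69.1200.
Step 4: Compute 3A = A + A + A directly by enumerating all triples (a,b,c) ∈ A³; |3A| = 22.
Step 5: Check 22 ≤ 69.1200? Yes ✓.

K = 12/5, Plünnecke-Ruzsa bound K³|A| ≈ 69.1200, |3A| = 22, inequality holds.


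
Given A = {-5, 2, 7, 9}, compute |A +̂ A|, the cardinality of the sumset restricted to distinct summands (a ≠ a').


Restricted sumset: A +̂ A = {a + a' : a ∈ A, a' ∈ A, a ≠ a'}.
Equivalently, take A + A and drop any sum 2a that is achievable ONLY as a + a for a ∈ A (i.e. sums representable only with equal summands).
Enumerate pairs (a, a') with a < a' (symmetric, so each unordered pair gives one sum; this covers all a ≠ a'):
  -5 + 2 = -3
  -5 + 7 = 2
  -5 + 9 = 4
  2 + 7 = 9
  2 + 9 = 11
  7 + 9 = 16
Collected distinct sums: {-3, 2, 4, 9, 11, 16}
|A +̂ A| = 6
(Reference bound: |A +̂ A| ≥ 2|A| - 3 for |A| ≥ 2, with |A| = 4 giving ≥ 5.)

|A +̂ A| = 6


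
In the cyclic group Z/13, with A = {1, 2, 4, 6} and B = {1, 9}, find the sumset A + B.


Work in Z/13Z: reduce every sum a + b modulo 13.
Enumerate all 8 pairs:
a = 1: 1+1=2, 1+9=10
a = 2: 2+1=3, 2+9=11
a = 4: 4+1=5, 4+9=0
a = 6: 6+1=7, 6+9=2
Distinct residues collected: {0, 2, 3, 5, 7, 10, 11}
|A + B| = 7 (out of 13 total residues).

A + B = {0, 2, 3, 5, 7, 10, 11}


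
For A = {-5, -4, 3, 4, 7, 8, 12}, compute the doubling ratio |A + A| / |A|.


|A| = 7.
Compute A + A by enumerating all 49 pairs.
A + A = {-10, -9, -8, -2, -1, 0, 2, 3, 4, 6, 7, 8, 10, 11, 12, 14, 15, 16, 19, 20, 24}, so |A + A| = 21.
K = |A + A| / |A| = 21/7 = 3/1 ≈ 3.0000.
Reference: AP of size 7 gives K = 13/7 ≈ 1.8571; a fully generic set of size 7 gives K ≈ 4.0000.

|A| = 7, |A + A| = 21, K = 21/7 = 3/1.


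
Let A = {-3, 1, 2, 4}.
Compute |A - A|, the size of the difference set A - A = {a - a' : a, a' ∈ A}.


A - A = {a - a' : a, a' ∈ A}; |A| = 4.
Bounds: 2|A|-1 ≤ |A - A| ≤ |A|² - |A| + 1, i.e. 7 ≤ |A - A| ≤ 13.
Note: 0 ∈ A - A always (from a - a). The set is symmetric: if d ∈ A - A then -d ∈ A - A.
Enumerate nonzero differences d = a - a' with a > a' (then include -d):
Positive differences: {1, 2, 3, 4, 5, 7}
Full difference set: {0} ∪ (positive diffs) ∪ (negative diffs).
|A - A| = 1 + 2·6 = 13 (matches direct enumeration: 13).

|A - A| = 13


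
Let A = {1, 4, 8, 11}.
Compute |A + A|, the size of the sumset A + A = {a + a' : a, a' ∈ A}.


A + A = {a + a' : a, a' ∈ A}; |A| = 4.
General bounds: 2|A| - 1 ≤ |A + A| ≤ |A|(|A|+1)/2, i.e. 7 ≤ |A + A| ≤ 10.
Lower bound 2|A|-1 is attained iff A is an arithmetic progression.
Enumerate sums a + a' for a ≤ a' (symmetric, so this suffices):
a = 1: 1+1=2, 1+4=5, 1+8=9, 1+11=12
a = 4: 4+4=8, 4+8=12, 4+11=15
a = 8: 8+8=16, 8+11=19
a = 11: 11+11=22
Distinct sums: {2, 5, 8, 9, 12, 15, 16, 19, 22}
|A + A| = 9

|A + A| = 9


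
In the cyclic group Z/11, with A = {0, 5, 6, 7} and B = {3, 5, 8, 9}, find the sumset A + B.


Work in Z/11Z: reduce every sum a + b modulo 11.
Enumerate all 16 pairs:
a = 0: 0+3=3, 0+5=5, 0+8=8, 0+9=9
a = 5: 5+3=8, 5+5=10, 5+8=2, 5+9=3
a = 6: 6+3=9, 6+5=0, 6+8=3, 6+9=4
a = 7: 7+3=10, 7+5=1, 7+8=4, 7+9=5
Distinct residues collected: {0, 1, 2, 3, 4, 5, 8, 9, 10}
|A + B| = 9 (out of 11 total residues).

A + B = {0, 1, 2, 3, 4, 5, 8, 9, 10}


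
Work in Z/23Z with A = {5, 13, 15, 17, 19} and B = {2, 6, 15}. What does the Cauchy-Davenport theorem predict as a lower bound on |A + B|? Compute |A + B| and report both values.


Cauchy-Davenport: |A + B| ≥ min(p, |A| + |B| - 1) for A, B nonempty in Z/pZ.
|A| = 5, |B| = 3, p = 23.
CD lower bound = min(23, 5 + 3 - 1) = min(23, 7) = 7.
Compute A + B mod 23 directly:
a = 5: 5+2=7, 5+6=11, 5+15=20
a = 13: 13+2=15, 13+6=19, 13+15=5
a = 15: 15+2=17, 15+6=21, 15+15=7
a = 17: 17+2=19, 17+6=0, 17+15=9
a = 19: 19+2=21, 19+6=2, 19+15=11
A + B = {0, 2, 5, 7, 9, 11, 15, 17, 19, 20, 21}, so |A + B| = 11.
Verify: 11 ≥ 7? Yes ✓.

CD lower bound = 7, actual |A + B| = 11.


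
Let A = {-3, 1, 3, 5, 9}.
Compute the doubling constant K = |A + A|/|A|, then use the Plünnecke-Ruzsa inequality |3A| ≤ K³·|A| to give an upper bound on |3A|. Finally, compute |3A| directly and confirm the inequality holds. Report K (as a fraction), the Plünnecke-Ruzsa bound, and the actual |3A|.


|A| = 5.
Step 1: Compute A + A by enumerating all 25 pairs.
A + A = {-6, -2, 0, 2, 4, 6, 8, 10, 12, 14, 18}, so |A + A| = 11.
Step 2: Doubling constant K = |A + A|/|A| = 11/5 = 11/5 ≈ 2.2000.
Step 3: Plünnecke-Ruzsa gives |3A| ≤ K³·|A| = (2.2000)³ · 5 ≈ 53.2400.
Step 4: Compute 3A = A + A + A directly by enumerating all triples (a,b,c) ∈ A³; |3A| = 17.
Step 5: Check 17 ≤ 53.2400? Yes ✓.

K = 11/5, Plünnecke-Ruzsa bound K³|A| ≈ 53.2400, |3A| = 17, inequality holds.


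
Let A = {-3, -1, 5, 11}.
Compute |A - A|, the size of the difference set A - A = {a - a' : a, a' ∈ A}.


A - A = {a - a' : a, a' ∈ A}; |A| = 4.
Bounds: 2|A|-1 ≤ |A - A| ≤ |A|² - |A| + 1, i.e. 7 ≤ |A - A| ≤ 13.
Note: 0 ∈ A - A always (from a - a). The set is symmetric: if d ∈ A - A then -d ∈ A - A.
Enumerate nonzero differences d = a - a' with a > a' (then include -d):
Positive differences: {2, 6, 8, 12, 14}
Full difference set: {0} ∪ (positive diffs) ∪ (negative diffs).
|A - A| = 1 + 2·5 = 11 (matches direct enumeration: 11).

|A - A| = 11


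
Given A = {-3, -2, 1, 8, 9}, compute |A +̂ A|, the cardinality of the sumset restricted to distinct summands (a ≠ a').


Restricted sumset: A +̂ A = {a + a' : a ∈ A, a' ∈ A, a ≠ a'}.
Equivalently, take A + A and drop any sum 2a that is achievable ONLY as a + a for a ∈ A (i.e. sums representable only with equal summands).
Enumerate pairs (a, a') with a < a' (symmetric, so each unordered pair gives one sum; this covers all a ≠ a'):
  -3 + -2 = -5
  -3 + 1 = -2
  -3 + 8 = 5
  -3 + 9 = 6
  -2 + 1 = -1
  -2 + 8 = 6
  -2 + 9 = 7
  1 + 8 = 9
  1 + 9 = 10
  8 + 9 = 17
Collected distinct sums: {-5, -2, -1, 5, 6, 7, 9, 10, 17}
|A +̂ A| = 9
(Reference bound: |A +̂ A| ≥ 2|A| - 3 for |A| ≥ 2, with |A| = 5 giving ≥ 7.)

|A +̂ A| = 9


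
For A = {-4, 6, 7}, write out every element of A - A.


A - A = {a - a' : a, a' ∈ A}.
Compute a - a' for each ordered pair (a, a'):
a = -4: -4--4=0, -4-6=-10, -4-7=-11
a = 6: 6--4=10, 6-6=0, 6-7=-1
a = 7: 7--4=11, 7-6=1, 7-7=0
Collecting distinct values (and noting 0 appears from a-a):
A - A = {-11, -10, -1, 0, 1, 10, 11}
|A - A| = 7

A - A = {-11, -10, -1, 0, 1, 10, 11}


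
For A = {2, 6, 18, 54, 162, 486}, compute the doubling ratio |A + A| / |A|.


|A| = 6.
Compute A + A by enumerating all 36 pairs.
A + A = {4, 8, 12, 20, 24, 36, 56, 60, 72, 108, 164, 168, 180, 216, 324, 488, 492, 504, 540, 648, 972}, so |A + A| = 21.
K = |A + A| / |A| = 21/6 = 7/2 ≈ 3.5000.
Reference: AP of size 6 gives K = 11/6 ≈ 1.8333; a fully generic set of size 6 gives K ≈ 3.5000.

|A| = 6, |A + A| = 21, K = 21/6 = 7/2.


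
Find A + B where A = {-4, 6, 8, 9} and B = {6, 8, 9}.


A + B = {a + b : a ∈ A, b ∈ B}.
Enumerate all |A|·|B| = 4·3 = 12 pairs (a, b) and collect distinct sums.
a = -4: -4+6=2, -4+8=4, -4+9=5
a = 6: 6+6=12, 6+8=14, 6+9=15
a = 8: 8+6=14, 8+8=16, 8+9=17
a = 9: 9+6=15, 9+8=17, 9+9=18
Collecting distinct sums: A + B = {2, 4, 5, 12, 14, 15, 16, 17, 18}
|A + B| = 9

A + B = {2, 4, 5, 12, 14, 15, 16, 17, 18}


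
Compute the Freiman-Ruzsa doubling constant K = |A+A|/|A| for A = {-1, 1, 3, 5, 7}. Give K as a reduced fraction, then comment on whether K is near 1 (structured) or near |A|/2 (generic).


|A| = 5.
Compute A + A by enumerating all 25 pairs.
A + A = {-2, 0, 2, 4, 6, 8, 10, 12, 14}, so |A + A| = 9.
K = |A + A| / |A| = 9/5 (already in lowest terms) ≈ 1.8000.
Reference: AP of size 5 gives K = 9/5 ≈ 1.8000; a fully generic set of size 5 gives K ≈ 3.0000.

|A| = 5, |A + A| = 9, K = 9/5.


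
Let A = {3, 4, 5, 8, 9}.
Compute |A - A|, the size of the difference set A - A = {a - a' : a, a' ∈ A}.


A - A = {a - a' : a, a' ∈ A}; |A| = 5.
Bounds: 2|A|-1 ≤ |A - A| ≤ |A|² - |A| + 1, i.e. 9 ≤ |A - A| ≤ 21.
Note: 0 ∈ A - A always (from a - a). The set is symmetric: if d ∈ A - A then -d ∈ A - A.
Enumerate nonzero differences d = a - a' with a > a' (then include -d):
Positive differences: {1, 2, 3, 4, 5, 6}
Full difference set: {0} ∪ (positive diffs) ∪ (negative diffs).
|A - A| = 1 + 2·6 = 13 (matches direct enumeration: 13).

|A - A| = 13


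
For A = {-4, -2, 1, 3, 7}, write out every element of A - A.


A - A = {a - a' : a, a' ∈ A}.
Compute a - a' for each ordered pair (a, a'):
a = -4: -4--4=0, -4--2=-2, -4-1=-5, -4-3=-7, -4-7=-11
a = -2: -2--4=2, -2--2=0, -2-1=-3, -2-3=-5, -2-7=-9
a = 1: 1--4=5, 1--2=3, 1-1=0, 1-3=-2, 1-7=-6
a = 3: 3--4=7, 3--2=5, 3-1=2, 3-3=0, 3-7=-4
a = 7: 7--4=11, 7--2=9, 7-1=6, 7-3=4, 7-7=0
Collecting distinct values (and noting 0 appears from a-a):
A - A = {-11, -9, -7, -6, -5, -4, -3, -2, 0, 2, 3, 4, 5, 6, 7, 9, 11}
|A - A| = 17

A - A = {-11, -9, -7, -6, -5, -4, -3, -2, 0, 2, 3, 4, 5, 6, 7, 9, 11}


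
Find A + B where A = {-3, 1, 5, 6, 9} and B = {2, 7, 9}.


A + B = {a + b : a ∈ A, b ∈ B}.
Enumerate all |A|·|B| = 5·3 = 15 pairs (a, b) and collect distinct sums.
a = -3: -3+2=-1, -3+7=4, -3+9=6
a = 1: 1+2=3, 1+7=8, 1+9=10
a = 5: 5+2=7, 5+7=12, 5+9=14
a = 6: 6+2=8, 6+7=13, 6+9=15
a = 9: 9+2=11, 9+7=16, 9+9=18
Collecting distinct sums: A + B = {-1, 3, 4, 6, 7, 8, 10, 11, 12, 13, 14, 15, 16, 18}
|A + B| = 14

A + B = {-1, 3, 4, 6, 7, 8, 10, 11, 12, 13, 14, 15, 16, 18}


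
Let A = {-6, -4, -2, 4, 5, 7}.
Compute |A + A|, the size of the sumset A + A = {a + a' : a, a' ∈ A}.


A + A = {a + a' : a, a' ∈ A}; |A| = 6.
General bounds: 2|A| - 1 ≤ |A + A| ≤ |A|(|A|+1)/2, i.e. 11 ≤ |A + A| ≤ 21.
Lower bound 2|A|-1 is attained iff A is an arithmetic progression.
Enumerate sums a + a' for a ≤ a' (symmetric, so this suffices):
a = -6: -6+-6=-12, -6+-4=-10, -6+-2=-8, -6+4=-2, -6+5=-1, -6+7=1
a = -4: -4+-4=-8, -4+-2=-6, -4+4=0, -4+5=1, -4+7=3
a = -2: -2+-2=-4, -2+4=2, -2+5=3, -2+7=5
a = 4: 4+4=8, 4+5=9, 4+7=11
a = 5: 5+5=10, 5+7=12
a = 7: 7+7=14
Distinct sums: {-12, -10, -8, -6, -4, -2, -1, 0, 1, 2, 3, 5, 8, 9, 10, 11, 12, 14}
|A + A| = 18

|A + A| = 18


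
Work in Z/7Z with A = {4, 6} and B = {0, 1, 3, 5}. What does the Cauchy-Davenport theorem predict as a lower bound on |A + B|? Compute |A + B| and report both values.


Cauchy-Davenport: |A + B| ≥ min(p, |A| + |B| - 1) for A, B nonempty in Z/pZ.
|A| = 2, |B| = 4, p = 7.
CD lower bound = min(7, 2 + 4 - 1) = min(7, 5) = 5.
Compute A + B mod 7 directly:
a = 4: 4+0=4, 4+1=5, 4+3=0, 4+5=2
a = 6: 6+0=6, 6+1=0, 6+3=2, 6+5=4
A + B = {0, 2, 4, 5, 6}, so |A + B| = 5.
Verify: 5 ≥ 5? Yes ✓.

CD lower bound = 5, actual |A + B| = 5.


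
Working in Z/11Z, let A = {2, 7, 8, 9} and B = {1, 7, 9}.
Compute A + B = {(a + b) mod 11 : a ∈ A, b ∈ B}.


Work in Z/11Z: reduce every sum a + b modulo 11.
Enumerate all 12 pairs:
a = 2: 2+1=3, 2+7=9, 2+9=0
a = 7: 7+1=8, 7+7=3, 7+9=5
a = 8: 8+1=9, 8+7=4, 8+9=6
a = 9: 9+1=10, 9+7=5, 9+9=7
Distinct residues collected: {0, 3, 4, 5, 6, 7, 8, 9, 10}
|A + B| = 9 (out of 11 total residues).

A + B = {0, 3, 4, 5, 6, 7, 8, 9, 10}


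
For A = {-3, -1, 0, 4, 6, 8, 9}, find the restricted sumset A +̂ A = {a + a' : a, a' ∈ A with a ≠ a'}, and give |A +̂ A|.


Restricted sumset: A +̂ A = {a + a' : a ∈ A, a' ∈ A, a ≠ a'}.
Equivalently, take A + A and drop any sum 2a that is achievable ONLY as a + a for a ∈ A (i.e. sums representable only with equal summands).
Enumerate pairs (a, a') with a < a' (symmetric, so each unordered pair gives one sum; this covers all a ≠ a'):
  -3 + -1 = -4
  -3 + 0 = -3
  -3 + 4 = 1
  -3 + 6 = 3
  -3 + 8 = 5
  -3 + 9 = 6
  -1 + 0 = -1
  -1 + 4 = 3
  -1 + 6 = 5
  -1 + 8 = 7
  -1 + 9 = 8
  0 + 4 = 4
  0 + 6 = 6
  0 + 8 = 8
  0 + 9 = 9
  4 + 6 = 10
  4 + 8 = 12
  4 + 9 = 13
  6 + 8 = 14
  6 + 9 = 15
  8 + 9 = 17
Collected distinct sums: {-4, -3, -1, 1, 3, 4, 5, 6, 7, 8, 9, 10, 12, 13, 14, 15, 17}
|A +̂ A| = 17
(Reference bound: |A +̂ A| ≥ 2|A| - 3 for |A| ≥ 2, with |A| = 7 giving ≥ 11.)

|A +̂ A| = 17


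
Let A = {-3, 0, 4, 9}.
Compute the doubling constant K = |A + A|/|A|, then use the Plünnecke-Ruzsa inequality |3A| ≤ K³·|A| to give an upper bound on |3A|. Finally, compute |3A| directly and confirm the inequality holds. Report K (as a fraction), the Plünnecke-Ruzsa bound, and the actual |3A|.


|A| = 4.
Step 1: Compute A + A by enumerating all 16 pairs.
A + A = {-6, -3, 0, 1, 4, 6, 8, 9, 13, 18}, so |A + A| = 10.
Step 2: Doubling constant K = |A + A|/|A| = 10/4 = 10/4 ≈ 2.5000.
Step 3: Plünnecke-Ruzsa gives |3A| ≤ K³·|A| = (2.5000)³ · 4 ≈ 62.5000.
Step 4: Compute 3A = A + A + A directly by enumerating all triples (a,b,c) ∈ A³; |3A| = 20.
Step 5: Check 20 ≤ 62.5000? Yes ✓.

K = 10/4, Plünnecke-Ruzsa bound K³|A| ≈ 62.5000, |3A| = 20, inequality holds.


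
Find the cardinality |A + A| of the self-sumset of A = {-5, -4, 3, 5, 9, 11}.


A + A = {a + a' : a, a' ∈ A}; |A| = 6.
General bounds: 2|A| - 1 ≤ |A + A| ≤ |A|(|A|+1)/2, i.e. 11 ≤ |A + A| ≤ 21.
Lower bound 2|A|-1 is attained iff A is an arithmetic progression.
Enumerate sums a + a' for a ≤ a' (symmetric, so this suffices):
a = -5: -5+-5=-10, -5+-4=-9, -5+3=-2, -5+5=0, -5+9=4, -5+11=6
a = -4: -4+-4=-8, -4+3=-1, -4+5=1, -4+9=5, -4+11=7
a = 3: 3+3=6, 3+5=8, 3+9=12, 3+11=14
a = 5: 5+5=10, 5+9=14, 5+11=16
a = 9: 9+9=18, 9+11=20
a = 11: 11+11=22
Distinct sums: {-10, -9, -8, -2, -1, 0, 1, 4, 5, 6, 7, 8, 10, 12, 14, 16, 18, 20, 22}
|A + A| = 19

|A + A| = 19


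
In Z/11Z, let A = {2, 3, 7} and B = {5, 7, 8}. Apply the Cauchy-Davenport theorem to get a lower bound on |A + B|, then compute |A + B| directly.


Cauchy-Davenport: |A + B| ≥ min(p, |A| + |B| - 1) for A, B nonempty in Z/pZ.
|A| = 3, |B| = 3, p = 11.
CD lower bound = min(11, 3 + 3 - 1) = min(11, 5) = 5.
Compute A + B mod 11 directly:
a = 2: 2+5=7, 2+7=9, 2+8=10
a = 3: 3+5=8, 3+7=10, 3+8=0
a = 7: 7+5=1, 7+7=3, 7+8=4
A + B = {0, 1, 3, 4, 7, 8, 9, 10}, so |A + B| = 8.
Verify: 8 ≥ 5? Yes ✓.

CD lower bound = 5, actual |A + B| = 8.


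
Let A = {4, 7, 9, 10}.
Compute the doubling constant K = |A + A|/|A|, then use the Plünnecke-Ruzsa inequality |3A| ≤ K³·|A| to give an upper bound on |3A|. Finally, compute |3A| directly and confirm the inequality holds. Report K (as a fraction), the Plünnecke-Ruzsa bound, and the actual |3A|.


|A| = 4.
Step 1: Compute A + A by enumerating all 16 pairs.
A + A = {8, 11, 13, 14, 16, 17, 18, 19, 20}, so |A + A| = 9.
Step 2: Doubling constant K = |A + A|/|A| = 9/4 = 9/4 ≈ 2.2500.
Step 3: Plünnecke-Ruzsa gives |3A| ≤ K³·|A| = (2.2500)³ · 4 ≈ 45.5625.
Step 4: Compute 3A = A + A + A directly by enumerating all triples (a,b,c) ∈ A³; |3A| = 15.
Step 5: Check 15 ≤ 45.5625? Yes ✓.

K = 9/4, Plünnecke-Ruzsa bound K³|A| ≈ 45.5625, |3A| = 15, inequality holds.


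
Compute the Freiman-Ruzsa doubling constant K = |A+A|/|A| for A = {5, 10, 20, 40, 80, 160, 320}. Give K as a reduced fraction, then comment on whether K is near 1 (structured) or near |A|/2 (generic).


|A| = 7.
Compute A + A by enumerating all 49 pairs.
A + A = {10, 15, 20, 25, 30, 40, 45, 50, 60, 80, 85, 90, 100, 120, 160, 165, 170, 180, 200, 240, 320, 325, 330, 340, 360, 400, 480, 640}, so |A + A| = 28.
K = |A + A| / |A| = 28/7 = 4/1 ≈ 4.0000.
Reference: AP of size 7 gives K = 13/7 ≈ 1.8571; a fully generic set of size 7 gives K ≈ 4.0000.

|A| = 7, |A + A| = 28, K = 28/7 = 4/1.


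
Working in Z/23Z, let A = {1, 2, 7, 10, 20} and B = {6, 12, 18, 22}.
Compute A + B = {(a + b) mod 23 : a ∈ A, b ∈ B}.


Work in Z/23Z: reduce every sum a + b modulo 23.
Enumerate all 20 pairs:
a = 1: 1+6=7, 1+12=13, 1+18=19, 1+22=0
a = 2: 2+6=8, 2+12=14, 2+18=20, 2+22=1
a = 7: 7+6=13, 7+12=19, 7+18=2, 7+22=6
a = 10: 10+6=16, 10+12=22, 10+18=5, 10+22=9
a = 20: 20+6=3, 20+12=9, 20+18=15, 20+22=19
Distinct residues collected: {0, 1, 2, 3, 5, 6, 7, 8, 9, 13, 14, 15, 16, 19, 20, 22}
|A + B| = 16 (out of 23 total residues).

A + B = {0, 1, 2, 3, 5, 6, 7, 8, 9, 13, 14, 15, 16, 19, 20, 22}


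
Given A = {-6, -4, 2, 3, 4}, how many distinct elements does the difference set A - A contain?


A - A = {a - a' : a, a' ∈ A}; |A| = 5.
Bounds: 2|A|-1 ≤ |A - A| ≤ |A|² - |A| + 1, i.e. 9 ≤ |A - A| ≤ 21.
Note: 0 ∈ A - A always (from a - a). The set is symmetric: if d ∈ A - A then -d ∈ A - A.
Enumerate nonzero differences d = a - a' with a > a' (then include -d):
Positive differences: {1, 2, 6, 7, 8, 9, 10}
Full difference set: {0} ∪ (positive diffs) ∪ (negative diffs).
|A - A| = 1 + 2·7 = 15 (matches direct enumeration: 15).

|A - A| = 15


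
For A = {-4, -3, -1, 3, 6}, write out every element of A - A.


A - A = {a - a' : a, a' ∈ A}.
Compute a - a' for each ordered pair (a, a'):
a = -4: -4--4=0, -4--3=-1, -4--1=-3, -4-3=-7, -4-6=-10
a = -3: -3--4=1, -3--3=0, -3--1=-2, -3-3=-6, -3-6=-9
a = -1: -1--4=3, -1--3=2, -1--1=0, -1-3=-4, -1-6=-7
a = 3: 3--4=7, 3--3=6, 3--1=4, 3-3=0, 3-6=-3
a = 6: 6--4=10, 6--3=9, 6--1=7, 6-3=3, 6-6=0
Collecting distinct values (and noting 0 appears from a-a):
A - A = {-10, -9, -7, -6, -4, -3, -2, -1, 0, 1, 2, 3, 4, 6, 7, 9, 10}
|A - A| = 17

A - A = {-10, -9, -7, -6, -4, -3, -2, -1, 0, 1, 2, 3, 4, 6, 7, 9, 10}


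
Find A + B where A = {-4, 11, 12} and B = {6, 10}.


A + B = {a + b : a ∈ A, b ∈ B}.
Enumerate all |A|·|B| = 3·2 = 6 pairs (a, b) and collect distinct sums.
a = -4: -4+6=2, -4+10=6
a = 11: 11+6=17, 11+10=21
a = 12: 12+6=18, 12+10=22
Collecting distinct sums: A + B = {2, 6, 17, 18, 21, 22}
|A + B| = 6

A + B = {2, 6, 17, 18, 21, 22}


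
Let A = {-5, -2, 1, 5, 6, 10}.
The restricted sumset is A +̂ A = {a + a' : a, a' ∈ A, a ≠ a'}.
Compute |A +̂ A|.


Restricted sumset: A +̂ A = {a + a' : a ∈ A, a' ∈ A, a ≠ a'}.
Equivalently, take A + A and drop any sum 2a that is achievable ONLY as a + a for a ∈ A (i.e. sums representable only with equal summands).
Enumerate pairs (a, a') with a < a' (symmetric, so each unordered pair gives one sum; this covers all a ≠ a'):
  -5 + -2 = -7
  -5 + 1 = -4
  -5 + 5 = 0
  -5 + 6 = 1
  -5 + 10 = 5
  -2 + 1 = -1
  -2 + 5 = 3
  -2 + 6 = 4
  -2 + 10 = 8
  1 + 5 = 6
  1 + 6 = 7
  1 + 10 = 11
  5 + 6 = 11
  5 + 10 = 15
  6 + 10 = 16
Collected distinct sums: {-7, -4, -1, 0, 1, 3, 4, 5, 6, 7, 8, 11, 15, 16}
|A +̂ A| = 14
(Reference bound: |A +̂ A| ≥ 2|A| - 3 for |A| ≥ 2, with |A| = 6 giving ≥ 9.)

|A +̂ A| = 14


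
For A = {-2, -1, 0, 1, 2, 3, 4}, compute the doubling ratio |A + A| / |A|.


|A| = 7.
Compute A + A by enumerating all 49 pairs.
A + A = {-4, -3, -2, -1, 0, 1, 2, 3, 4, 5, 6, 7, 8}, so |A + A| = 13.
K = |A + A| / |A| = 13/7 (already in lowest terms) ≈ 1.8571.
Reference: AP of size 7 gives K = 13/7 ≈ 1.8571; a fully generic set of size 7 gives K ≈ 4.0000.

|A| = 7, |A + A| = 13, K = 13/7.


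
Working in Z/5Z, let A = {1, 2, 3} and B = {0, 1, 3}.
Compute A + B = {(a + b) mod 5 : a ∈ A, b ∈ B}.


Work in Z/5Z: reduce every sum a + b modulo 5.
Enumerate all 9 pairs:
a = 1: 1+0=1, 1+1=2, 1+3=4
a = 2: 2+0=2, 2+1=3, 2+3=0
a = 3: 3+0=3, 3+1=4, 3+3=1
Distinct residues collected: {0, 1, 2, 3, 4}
|A + B| = 5 (out of 5 total residues).

A + B = {0, 1, 2, 3, 4}


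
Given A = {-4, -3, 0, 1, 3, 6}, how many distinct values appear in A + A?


A + A = {a + a' : a, a' ∈ A}; |A| = 6.
General bounds: 2|A| - 1 ≤ |A + A| ≤ |A|(|A|+1)/2, i.e. 11 ≤ |A + A| ≤ 21.
Lower bound 2|A|-1 is attained iff A is an arithmetic progression.
Enumerate sums a + a' for a ≤ a' (symmetric, so this suffices):
a = -4: -4+-4=-8, -4+-3=-7, -4+0=-4, -4+1=-3, -4+3=-1, -4+6=2
a = -3: -3+-3=-6, -3+0=-3, -3+1=-2, -3+3=0, -3+6=3
a = 0: 0+0=0, 0+1=1, 0+3=3, 0+6=6
a = 1: 1+1=2, 1+3=4, 1+6=7
a = 3: 3+3=6, 3+6=9
a = 6: 6+6=12
Distinct sums: {-8, -7, -6, -4, -3, -2, -1, 0, 1, 2, 3, 4, 6, 7, 9, 12}
|A + A| = 16

|A + A| = 16


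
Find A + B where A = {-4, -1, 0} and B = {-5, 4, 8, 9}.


A + B = {a + b : a ∈ A, b ∈ B}.
Enumerate all |A|·|B| = 3·4 = 12 pairs (a, b) and collect distinct sums.
a = -4: -4+-5=-9, -4+4=0, -4+8=4, -4+9=5
a = -1: -1+-5=-6, -1+4=3, -1+8=7, -1+9=8
a = 0: 0+-5=-5, 0+4=4, 0+8=8, 0+9=9
Collecting distinct sums: A + B = {-9, -6, -5, 0, 3, 4, 5, 7, 8, 9}
|A + B| = 10

A + B = {-9, -6, -5, 0, 3, 4, 5, 7, 8, 9}


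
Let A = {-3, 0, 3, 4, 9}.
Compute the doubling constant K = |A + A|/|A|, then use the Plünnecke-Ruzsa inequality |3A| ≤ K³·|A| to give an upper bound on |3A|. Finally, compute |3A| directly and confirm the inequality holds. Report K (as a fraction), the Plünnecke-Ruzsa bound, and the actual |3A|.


|A| = 5.
Step 1: Compute A + A by enumerating all 25 pairs.
A + A = {-6, -3, 0, 1, 3, 4, 6, 7, 8, 9, 12, 13, 18}, so |A + A| = 13.
Step 2: Doubling constant K = |A + A|/|A| = 13/5 = 13/5 ≈ 2.6000.
Step 3: Plünnecke-Ruzsa gives |3A| ≤ K³·|A| = (2.6000)³ · 5 ≈ 87.8800.
Step 4: Compute 3A = A + A + A directly by enumerating all triples (a,b,c) ∈ A³; |3A| = 24.
Step 5: Check 24 ≤ 87.8800? Yes ✓.

K = 13/5, Plünnecke-Ruzsa bound K³|A| ≈ 87.8800, |3A| = 24, inequality holds.


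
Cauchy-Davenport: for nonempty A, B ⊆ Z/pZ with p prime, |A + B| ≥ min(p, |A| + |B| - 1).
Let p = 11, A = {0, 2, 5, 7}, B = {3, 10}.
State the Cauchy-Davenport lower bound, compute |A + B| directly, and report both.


Cauchy-Davenport: |A + B| ≥ min(p, |A| + |B| - 1) for A, B nonempty in Z/pZ.
|A| = 4, |B| = 2, p = 11.
CD lower bound = min(11, 4 + 2 - 1) = min(11, 5) = 5.
Compute A + B mod 11 directly:
a = 0: 0+3=3, 0+10=10
a = 2: 2+3=5, 2+10=1
a = 5: 5+3=8, 5+10=4
a = 7: 7+3=10, 7+10=6
A + B = {1, 3, 4, 5, 6, 8, 10}, so |A + B| = 7.
Verify: 7 ≥ 5? Yes ✓.

CD lower bound = 5, actual |A + B| = 7.


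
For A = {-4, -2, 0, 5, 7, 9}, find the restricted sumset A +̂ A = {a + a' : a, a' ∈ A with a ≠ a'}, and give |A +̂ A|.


Restricted sumset: A +̂ A = {a + a' : a ∈ A, a' ∈ A, a ≠ a'}.
Equivalently, take A + A and drop any sum 2a that is achievable ONLY as a + a for a ∈ A (i.e. sums representable only with equal summands).
Enumerate pairs (a, a') with a < a' (symmetric, so each unordered pair gives one sum; this covers all a ≠ a'):
  -4 + -2 = -6
  -4 + 0 = -4
  -4 + 5 = 1
  -4 + 7 = 3
  -4 + 9 = 5
  -2 + 0 = -2
  -2 + 5 = 3
  -2 + 7 = 5
  -2 + 9 = 7
  0 + 5 = 5
  0 + 7 = 7
  0 + 9 = 9
  5 + 7 = 12
  5 + 9 = 14
  7 + 9 = 16
Collected distinct sums: {-6, -4, -2, 1, 3, 5, 7, 9, 12, 14, 16}
|A +̂ A| = 11
(Reference bound: |A +̂ A| ≥ 2|A| - 3 for |A| ≥ 2, with |A| = 6 giving ≥ 9.)

|A +̂ A| = 11


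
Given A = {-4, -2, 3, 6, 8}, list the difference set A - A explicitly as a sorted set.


A - A = {a - a' : a, a' ∈ A}.
Compute a - a' for each ordered pair (a, a'):
a = -4: -4--4=0, -4--2=-2, -4-3=-7, -4-6=-10, -4-8=-12
a = -2: -2--4=2, -2--2=0, -2-3=-5, -2-6=-8, -2-8=-10
a = 3: 3--4=7, 3--2=5, 3-3=0, 3-6=-3, 3-8=-5
a = 6: 6--4=10, 6--2=8, 6-3=3, 6-6=0, 6-8=-2
a = 8: 8--4=12, 8--2=10, 8-3=5, 8-6=2, 8-8=0
Collecting distinct values (and noting 0 appears from a-a):
A - A = {-12, -10, -8, -7, -5, -3, -2, 0, 2, 3, 5, 7, 8, 10, 12}
|A - A| = 15

A - A = {-12, -10, -8, -7, -5, -3, -2, 0, 2, 3, 5, 7, 8, 10, 12}


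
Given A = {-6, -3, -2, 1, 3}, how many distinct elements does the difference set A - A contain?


A - A = {a - a' : a, a' ∈ A}; |A| = 5.
Bounds: 2|A|-1 ≤ |A - A| ≤ |A|² - |A| + 1, i.e. 9 ≤ |A - A| ≤ 21.
Note: 0 ∈ A - A always (from a - a). The set is symmetric: if d ∈ A - A then -d ∈ A - A.
Enumerate nonzero differences d = a - a' with a > a' (then include -d):
Positive differences: {1, 2, 3, 4, 5, 6, 7, 9}
Full difference set: {0} ∪ (positive diffs) ∪ (negative diffs).
|A - A| = 1 + 2·8 = 17 (matches direct enumeration: 17).

|A - A| = 17


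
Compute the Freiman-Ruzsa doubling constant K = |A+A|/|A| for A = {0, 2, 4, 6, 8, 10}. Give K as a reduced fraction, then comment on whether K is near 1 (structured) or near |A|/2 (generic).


|A| = 6.
Compute A + A by enumerating all 36 pairs.
A + A = {0, 2, 4, 6, 8, 10, 12, 14, 16, 18, 20}, so |A + A| = 11.
K = |A + A| / |A| = 11/6 (already in lowest terms) ≈ 1.8333.
Reference: AP of size 6 gives K = 11/6 ≈ 1.8333; a fully generic set of size 6 gives K ≈ 3.5000.

|A| = 6, |A + A| = 11, K = 11/6.


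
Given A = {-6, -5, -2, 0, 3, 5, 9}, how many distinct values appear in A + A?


A + A = {a + a' : a, a' ∈ A}; |A| = 7.
General bounds: 2|A| - 1 ≤ |A + A| ≤ |A|(|A|+1)/2, i.e. 13 ≤ |A + A| ≤ 28.
Lower bound 2|A|-1 is attained iff A is an arithmetic progression.
Enumerate sums a + a' for a ≤ a' (symmetric, so this suffices):
a = -6: -6+-6=-12, -6+-5=-11, -6+-2=-8, -6+0=-6, -6+3=-3, -6+5=-1, -6+9=3
a = -5: -5+-5=-10, -5+-2=-7, -5+0=-5, -5+3=-2, -5+5=0, -5+9=4
a = -2: -2+-2=-4, -2+0=-2, -2+3=1, -2+5=3, -2+9=7
a = 0: 0+0=0, 0+3=3, 0+5=5, 0+9=9
a = 3: 3+3=6, 3+5=8, 3+9=12
a = 5: 5+5=10, 5+9=14
a = 9: 9+9=18
Distinct sums: {-12, -11, -10, -8, -7, -6, -5, -4, -3, -2, -1, 0, 1, 3, 4, 5, 6, 7, 8, 9, 10, 12, 14, 18}
|A + A| = 24

|A + A| = 24


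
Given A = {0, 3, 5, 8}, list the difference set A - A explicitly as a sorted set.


A - A = {a - a' : a, a' ∈ A}.
Compute a - a' for each ordered pair (a, a'):
a = 0: 0-0=0, 0-3=-3, 0-5=-5, 0-8=-8
a = 3: 3-0=3, 3-3=0, 3-5=-2, 3-8=-5
a = 5: 5-0=5, 5-3=2, 5-5=0, 5-8=-3
a = 8: 8-0=8, 8-3=5, 8-5=3, 8-8=0
Collecting distinct values (and noting 0 appears from a-a):
A - A = {-8, -5, -3, -2, 0, 2, 3, 5, 8}
|A - A| = 9

A - A = {-8, -5, -3, -2, 0, 2, 3, 5, 8}


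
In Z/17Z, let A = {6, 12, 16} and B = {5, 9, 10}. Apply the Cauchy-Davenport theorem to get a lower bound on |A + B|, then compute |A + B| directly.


Cauchy-Davenport: |A + B| ≥ min(p, |A| + |B| - 1) for A, B nonempty in Z/pZ.
|A| = 3, |B| = 3, p = 17.
CD lower bound = min(17, 3 + 3 - 1) = min(17, 5) = 5.
Compute A + B mod 17 directly:
a = 6: 6+5=11, 6+9=15, 6+10=16
a = 12: 12+5=0, 12+9=4, 12+10=5
a = 16: 16+5=4, 16+9=8, 16+10=9
A + B = {0, 4, 5, 8, 9, 11, 15, 16}, so |A + B| = 8.
Verify: 8 ≥ 5? Yes ✓.

CD lower bound = 5, actual |A + B| = 8.


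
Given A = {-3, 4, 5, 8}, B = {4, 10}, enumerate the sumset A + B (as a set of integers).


A + B = {a + b : a ∈ A, b ∈ B}.
Enumerate all |A|·|B| = 4·2 = 8 pairs (a, b) and collect distinct sums.
a = -3: -3+4=1, -3+10=7
a = 4: 4+4=8, 4+10=14
a = 5: 5+4=9, 5+10=15
a = 8: 8+4=12, 8+10=18
Collecting distinct sums: A + B = {1, 7, 8, 9, 12, 14, 15, 18}
|A + B| = 8

A + B = {1, 7, 8, 9, 12, 14, 15, 18}


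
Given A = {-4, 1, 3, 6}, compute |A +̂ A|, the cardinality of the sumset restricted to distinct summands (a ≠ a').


Restricted sumset: A +̂ A = {a + a' : a ∈ A, a' ∈ A, a ≠ a'}.
Equivalently, take A + A and drop any sum 2a that is achievable ONLY as a + a for a ∈ A (i.e. sums representable only with equal summands).
Enumerate pairs (a, a') with a < a' (symmetric, so each unordered pair gives one sum; this covers all a ≠ a'):
  -4 + 1 = -3
  -4 + 3 = -1
  -4 + 6 = 2
  1 + 3 = 4
  1 + 6 = 7
  3 + 6 = 9
Collected distinct sums: {-3, -1, 2, 4, 7, 9}
|A +̂ A| = 6
(Reference bound: |A +̂ A| ≥ 2|A| - 3 for |A| ≥ 2, with |A| = 4 giving ≥ 5.)

|A +̂ A| = 6


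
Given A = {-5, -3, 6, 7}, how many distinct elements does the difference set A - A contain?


A - A = {a - a' : a, a' ∈ A}; |A| = 4.
Bounds: 2|A|-1 ≤ |A - A| ≤ |A|² - |A| + 1, i.e. 7 ≤ |A - A| ≤ 13.
Note: 0 ∈ A - A always (from a - a). The set is symmetric: if d ∈ A - A then -d ∈ A - A.
Enumerate nonzero differences d = a - a' with a > a' (then include -d):
Positive differences: {1, 2, 9, 10, 11, 12}
Full difference set: {0} ∪ (positive diffs) ∪ (negative diffs).
|A - A| = 1 + 2·6 = 13 (matches direct enumeration: 13).

|A - A| = 13


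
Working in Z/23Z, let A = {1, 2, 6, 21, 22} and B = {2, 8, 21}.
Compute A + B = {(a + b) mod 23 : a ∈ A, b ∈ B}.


Work in Z/23Z: reduce every sum a + b modulo 23.
Enumerate all 15 pairs:
a = 1: 1+2=3, 1+8=9, 1+21=22
a = 2: 2+2=4, 2+8=10, 2+21=0
a = 6: 6+2=8, 6+8=14, 6+21=4
a = 21: 21+2=0, 21+8=6, 21+21=19
a = 22: 22+2=1, 22+8=7, 22+21=20
Distinct residues collected: {0, 1, 3, 4, 6, 7, 8, 9, 10, 14, 19, 20, 22}
|A + B| = 13 (out of 23 total residues).

A + B = {0, 1, 3, 4, 6, 7, 8, 9, 10, 14, 19, 20, 22}


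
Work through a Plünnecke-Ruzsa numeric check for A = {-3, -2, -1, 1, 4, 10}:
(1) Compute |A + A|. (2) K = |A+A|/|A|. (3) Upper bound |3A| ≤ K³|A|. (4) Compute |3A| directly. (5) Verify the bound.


|A| = 6.
Step 1: Compute A + A by enumerating all 36 pairs.
A + A = {-6, -5, -4, -3, -2, -1, 0, 1, 2, 3, 5, 7, 8, 9, 11, 14, 20}, so |A + A| = 17.
Step 2: Doubling constant K = |A + A|/|A| = 17/6 = 17/6 ≈ 2.8333.
Step 3: Plünnecke-Ruzsa gives |3A| ≤ K³·|A| = (2.8333)³ · 6 ≈ 136.4722.
Step 4: Compute 3A = A + A + A directly by enumerating all triples (a,b,c) ∈ A³; |3A| = 30.
Step 5: Check 30 ≤ 136.4722? Yes ✓.

K = 17/6, Plünnecke-Ruzsa bound K³|A| ≈ 136.4722, |3A| = 30, inequality holds.


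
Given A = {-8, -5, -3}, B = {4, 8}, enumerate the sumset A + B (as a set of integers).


A + B = {a + b : a ∈ A, b ∈ B}.
Enumerate all |A|·|B| = 3·2 = 6 pairs (a, b) and collect distinct sums.
a = -8: -8+4=-4, -8+8=0
a = -5: -5+4=-1, -5+8=3
a = -3: -3+4=1, -3+8=5
Collecting distinct sums: A + B = {-4, -1, 0, 1, 3, 5}
|A + B| = 6

A + B = {-4, -1, 0, 1, 3, 5}


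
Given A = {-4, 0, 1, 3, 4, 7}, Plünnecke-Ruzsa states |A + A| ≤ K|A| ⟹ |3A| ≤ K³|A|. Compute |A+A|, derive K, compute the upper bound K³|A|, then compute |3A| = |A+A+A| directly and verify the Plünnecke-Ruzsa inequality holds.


|A| = 6.
Step 1: Compute A + A by enumerating all 36 pairs.
A + A = {-8, -4, -3, -1, 0, 1, 2, 3, 4, 5, 6, 7, 8, 10, 11, 14}, so |A + A| = 16.
Step 2: Doubling constant K = |A + A|/|A| = 16/6 = 16/6 ≈ 2.6667.
Step 3: Plünnecke-Ruzsa gives |3A| ≤ K³·|A| = (2.6667)³ · 6 ≈ 113.7778.
Step 4: Compute 3A = A + A + A directly by enumerating all triples (a,b,c) ∈ A³; |3A| = 27.
Step 5: Check 27 ≤ 113.7778? Yes ✓.

K = 16/6, Plünnecke-Ruzsa bound K³|A| ≈ 113.7778, |3A| = 27, inequality holds.


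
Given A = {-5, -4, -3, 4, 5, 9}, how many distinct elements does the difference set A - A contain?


A - A = {a - a' : a, a' ∈ A}; |A| = 6.
Bounds: 2|A|-1 ≤ |A - A| ≤ |A|² - |A| + 1, i.e. 11 ≤ |A - A| ≤ 31.
Note: 0 ∈ A - A always (from a - a). The set is symmetric: if d ∈ A - A then -d ∈ A - A.
Enumerate nonzero differences d = a - a' with a > a' (then include -d):
Positive differences: {1, 2, 4, 5, 7, 8, 9, 10, 12, 13, 14}
Full difference set: {0} ∪ (positive diffs) ∪ (negative diffs).
|A - A| = 1 + 2·11 = 23 (matches direct enumeration: 23).

|A - A| = 23


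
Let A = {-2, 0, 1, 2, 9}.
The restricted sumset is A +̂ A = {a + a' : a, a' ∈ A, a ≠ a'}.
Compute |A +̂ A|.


Restricted sumset: A +̂ A = {a + a' : a ∈ A, a' ∈ A, a ≠ a'}.
Equivalently, take A + A and drop any sum 2a that is achievable ONLY as a + a for a ∈ A (i.e. sums representable only with equal summands).
Enumerate pairs (a, a') with a < a' (symmetric, so each unordered pair gives one sum; this covers all a ≠ a'):
  -2 + 0 = -2
  -2 + 1 = -1
  -2 + 2 = 0
  -2 + 9 = 7
  0 + 1 = 1
  0 + 2 = 2
  0 + 9 = 9
  1 + 2 = 3
  1 + 9 = 10
  2 + 9 = 11
Collected distinct sums: {-2, -1, 0, 1, 2, 3, 7, 9, 10, 11}
|A +̂ A| = 10
(Reference bound: |A +̂ A| ≥ 2|A| - 3 for |A| ≥ 2, with |A| = 5 giving ≥ 7.)

|A +̂ A| = 10


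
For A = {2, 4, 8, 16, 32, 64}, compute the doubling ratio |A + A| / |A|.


|A| = 6.
Compute A + A by enumerating all 36 pairs.
A + A = {4, 6, 8, 10, 12, 16, 18, 20, 24, 32, 34, 36, 40, 48, 64, 66, 68, 72, 80, 96, 128}, so |A + A| = 21.
K = |A + A| / |A| = 21/6 = 7/2 ≈ 3.5000.
Reference: AP of size 6 gives K = 11/6 ≈ 1.8333; a fully generic set of size 6 gives K ≈ 3.5000.

|A| = 6, |A + A| = 21, K = 21/6 = 7/2.


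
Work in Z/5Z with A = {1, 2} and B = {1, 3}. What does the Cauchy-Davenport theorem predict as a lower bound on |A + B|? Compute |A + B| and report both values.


Cauchy-Davenport: |A + B| ≥ min(p, |A| + |B| - 1) for A, B nonempty in Z/pZ.
|A| = 2, |B| = 2, p = 5.
CD lower bound = min(5, 2 + 2 - 1) = min(5, 3) = 3.
Compute A + B mod 5 directly:
a = 1: 1+1=2, 1+3=4
a = 2: 2+1=3, 2+3=0
A + B = {0, 2, 3, 4}, so |A + B| = 4.
Verify: 4 ≥ 3? Yes ✓.

CD lower bound = 3, actual |A + B| = 4.


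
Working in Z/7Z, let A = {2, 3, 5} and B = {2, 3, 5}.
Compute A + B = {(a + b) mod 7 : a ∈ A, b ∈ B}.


Work in Z/7Z: reduce every sum a + b modulo 7.
Enumerate all 9 pairs:
a = 2: 2+2=4, 2+3=5, 2+5=0
a = 3: 3+2=5, 3+3=6, 3+5=1
a = 5: 5+2=0, 5+3=1, 5+5=3
Distinct residues collected: {0, 1, 3, 4, 5, 6}
|A + B| = 6 (out of 7 total residues).

A + B = {0, 1, 3, 4, 5, 6}


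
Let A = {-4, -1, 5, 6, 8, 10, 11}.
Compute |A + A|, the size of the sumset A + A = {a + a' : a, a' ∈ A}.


A + A = {a + a' : a, a' ∈ A}; |A| = 7.
General bounds: 2|A| - 1 ≤ |A + A| ≤ |A|(|A|+1)/2, i.e. 13 ≤ |A + A| ≤ 28.
Lower bound 2|A|-1 is attained iff A is an arithmetic progression.
Enumerate sums a + a' for a ≤ a' (symmetric, so this suffices):
a = -4: -4+-4=-8, -4+-1=-5, -4+5=1, -4+6=2, -4+8=4, -4+10=6, -4+11=7
a = -1: -1+-1=-2, -1+5=4, -1+6=5, -1+8=7, -1+10=9, -1+11=10
a = 5: 5+5=10, 5+6=11, 5+8=13, 5+10=15, 5+11=16
a = 6: 6+6=12, 6+8=14, 6+10=16, 6+11=17
a = 8: 8+8=16, 8+10=18, 8+11=19
a = 10: 10+10=20, 10+11=21
a = 11: 11+11=22
Distinct sums: {-8, -5, -2, 1, 2, 4, 5, 6, 7, 9, 10, 11, 12, 13, 14, 15, 16, 17, 18, 19, 20, 21, 22}
|A + A| = 23

|A + A| = 23


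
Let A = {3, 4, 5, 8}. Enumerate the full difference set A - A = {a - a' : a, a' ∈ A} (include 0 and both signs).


A - A = {a - a' : a, a' ∈ A}.
Compute a - a' for each ordered pair (a, a'):
a = 3: 3-3=0, 3-4=-1, 3-5=-2, 3-8=-5
a = 4: 4-3=1, 4-4=0, 4-5=-1, 4-8=-4
a = 5: 5-3=2, 5-4=1, 5-5=0, 5-8=-3
a = 8: 8-3=5, 8-4=4, 8-5=3, 8-8=0
Collecting distinct values (and noting 0 appears from a-a):
A - A = {-5, -4, -3, -2, -1, 0, 1, 2, 3, 4, 5}
|A - A| = 11

A - A = {-5, -4, -3, -2, -1, 0, 1, 2, 3, 4, 5}


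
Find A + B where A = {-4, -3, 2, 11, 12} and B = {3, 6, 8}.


A + B = {a + b : a ∈ A, b ∈ B}.
Enumerate all |A|·|B| = 5·3 = 15 pairs (a, b) and collect distinct sums.
a = -4: -4+3=-1, -4+6=2, -4+8=4
a = -3: -3+3=0, -3+6=3, -3+8=5
a = 2: 2+3=5, 2+6=8, 2+8=10
a = 11: 11+3=14, 11+6=17, 11+8=19
a = 12: 12+3=15, 12+6=18, 12+8=20
Collecting distinct sums: A + B = {-1, 0, 2, 3, 4, 5, 8, 10, 14, 15, 17, 18, 19, 20}
|A + B| = 14

A + B = {-1, 0, 2, 3, 4, 5, 8, 10, 14, 15, 17, 18, 19, 20}


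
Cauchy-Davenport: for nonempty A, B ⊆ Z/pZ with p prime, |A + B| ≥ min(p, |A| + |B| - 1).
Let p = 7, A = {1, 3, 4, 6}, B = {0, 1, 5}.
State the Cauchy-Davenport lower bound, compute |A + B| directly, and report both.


Cauchy-Davenport: |A + B| ≥ min(p, |A| + |B| - 1) for A, B nonempty in Z/pZ.
|A| = 4, |B| = 3, p = 7.
CD lower bound = min(7, 4 + 3 - 1) = min(7, 6) = 6.
Compute A + B mod 7 directly:
a = 1: 1+0=1, 1+1=2, 1+5=6
a = 3: 3+0=3, 3+1=4, 3+5=1
a = 4: 4+0=4, 4+1=5, 4+5=2
a = 6: 6+0=6, 6+1=0, 6+5=4
A + B = {0, 1, 2, 3, 4, 5, 6}, so |A + B| = 7.
Verify: 7 ≥ 6? Yes ✓.

CD lower bound = 6, actual |A + B| = 7.


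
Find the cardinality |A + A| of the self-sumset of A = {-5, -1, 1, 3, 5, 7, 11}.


A + A = {a + a' : a, a' ∈ A}; |A| = 7.
General bounds: 2|A| - 1 ≤ |A + A| ≤ |A|(|A|+1)/2, i.e. 13 ≤ |A + A| ≤ 28.
Lower bound 2|A|-1 is attained iff A is an arithmetic progression.
Enumerate sums a + a' for a ≤ a' (symmetric, so this suffices):
a = -5: -5+-5=-10, -5+-1=-6, -5+1=-4, -5+3=-2, -5+5=0, -5+7=2, -5+11=6
a = -1: -1+-1=-2, -1+1=0, -1+3=2, -1+5=4, -1+7=6, -1+11=10
a = 1: 1+1=2, 1+3=4, 1+5=6, 1+7=8, 1+11=12
a = 3: 3+3=6, 3+5=8, 3+7=10, 3+11=14
a = 5: 5+5=10, 5+7=12, 5+11=16
a = 7: 7+7=14, 7+11=18
a = 11: 11+11=22
Distinct sums: {-10, -6, -4, -2, 0, 2, 4, 6, 8, 10, 12, 14, 16, 18, 22}
|A + A| = 15

|A + A| = 15


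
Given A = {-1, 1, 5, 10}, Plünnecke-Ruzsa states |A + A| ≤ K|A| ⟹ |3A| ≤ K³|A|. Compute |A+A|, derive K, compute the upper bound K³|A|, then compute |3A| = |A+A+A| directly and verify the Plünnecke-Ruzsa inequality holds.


|A| = 4.
Step 1: Compute A + A by enumerating all 16 pairs.
A + A = {-2, 0, 2, 4, 6, 9, 10, 11, 15, 20}, so |A + A| = 10.
Step 2: Doubling constant K = |A + A|/|A| = 10/4 = 10/4 ≈ 2.5000.
Step 3: Plünnecke-Ruzsa gives |3A| ≤ K³·|A| = (2.5000)³ · 4 ≈ 62.5000.
Step 4: Compute 3A = A + A + A directly by enumerating all triples (a,b,c) ∈ A³; |3A| = 19.
Step 5: Check 19 ≤ 62.5000? Yes ✓.

K = 10/4, Plünnecke-Ruzsa bound K³|A| ≈ 62.5000, |3A| = 19, inequality holds.


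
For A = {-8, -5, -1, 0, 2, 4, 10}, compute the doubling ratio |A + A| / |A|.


|A| = 7.
Compute A + A by enumerating all 49 pairs.
A + A = {-16, -13, -10, -9, -8, -6, -5, -4, -3, -2, -1, 0, 1, 2, 3, 4, 5, 6, 8, 9, 10, 12, 14, 20}, so |A + A| = 24.
K = |A + A| / |A| = 24/7 (already in lowest terms) ≈ 3.4286.
Reference: AP of size 7 gives K = 13/7 ≈ 1.8571; a fully generic set of size 7 gives K ≈ 4.0000.

|A| = 7, |A + A| = 24, K = 24/7.


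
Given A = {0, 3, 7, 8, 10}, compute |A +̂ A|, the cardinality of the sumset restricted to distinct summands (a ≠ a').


Restricted sumset: A +̂ A = {a + a' : a ∈ A, a' ∈ A, a ≠ a'}.
Equivalently, take A + A and drop any sum 2a that is achievable ONLY as a + a for a ∈ A (i.e. sums representable only with equal summands).
Enumerate pairs (a, a') with a < a' (symmetric, so each unordered pair gives one sum; this covers all a ≠ a'):
  0 + 3 = 3
  0 + 7 = 7
  0 + 8 = 8
  0 + 10 = 10
  3 + 7 = 10
  3 + 8 = 11
  3 + 10 = 13
  7 + 8 = 15
  7 + 10 = 17
  8 + 10 = 18
Collected distinct sums: {3, 7, 8, 10, 11, 13, 15, 17, 18}
|A +̂ A| = 9
(Reference bound: |A +̂ A| ≥ 2|A| - 3 for |A| ≥ 2, with |A| = 5 giving ≥ 7.)

|A +̂ A| = 9
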